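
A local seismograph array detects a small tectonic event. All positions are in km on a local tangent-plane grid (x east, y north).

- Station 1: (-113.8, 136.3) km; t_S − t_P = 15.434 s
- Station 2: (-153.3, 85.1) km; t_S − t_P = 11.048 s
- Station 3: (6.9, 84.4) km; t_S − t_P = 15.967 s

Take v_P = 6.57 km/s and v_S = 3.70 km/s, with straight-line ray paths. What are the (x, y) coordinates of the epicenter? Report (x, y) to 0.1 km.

x ≈ -103.3 km, y ≈ 6.0 km

Distance from S−P lag: d = Δt · v_P v_S / (v_P − v_S) = Δt · (6.57·3.70)/(6.57−3.70) ≈ 8.4700·Δt.
So d_Station 1 = 130.73, d_Station 2 = 93.58, d_Station 3 = 135.24 km.
Circle about each station: (x + 113.8)² + (y − 136.3)² = 130.73²; (x + 153.3)² + (y − 85.1)² = 93.58²; (x − 6.9)² + (y − 84.4)² = 135.24².
Subtracting the Station 1 equation from the Station 2 and Station 3 equations removes the quadratic terms:
-79.0 x − 102.4 y = 7547.89
241.4 x − 103.8 y = -25556.68
Solving the 2×2 system: x ≈ -103.3, y ≈ 6.0 km.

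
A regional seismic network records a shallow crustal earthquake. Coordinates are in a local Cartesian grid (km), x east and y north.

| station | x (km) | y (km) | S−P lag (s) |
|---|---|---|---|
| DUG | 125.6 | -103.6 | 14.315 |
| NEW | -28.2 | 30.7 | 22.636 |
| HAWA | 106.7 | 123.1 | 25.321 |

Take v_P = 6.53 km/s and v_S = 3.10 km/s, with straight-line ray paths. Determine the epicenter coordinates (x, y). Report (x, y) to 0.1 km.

Distance from S−P lag: d = Δt · v_P v_S / (v_P − v_S) = Δt · (6.53·3.10)/(6.53−3.10) ≈ 5.9017·Δt.
So d_DUG = 84.48, d_NEW = 133.59, d_HAWA = 149.44 km.
Circle about each station: (x − 125.6)² + (y + 103.6)² = 84.48²; (x + 28.2)² + (y − 30.7)² = 133.59²; (x − 106.7)² + (y − 123.1)² = 149.44².
Subtracting the DUG equation from the NEW and HAWA equations removes the quadratic terms:
-307.6 x + 268.6 y = -35480.01
-37.8 x + 453.4 y = -15165.26
Solving the 2×2 system: x ≈ 92.9, y ≈ -25.7 km.

92.9 km east, -25.7 km north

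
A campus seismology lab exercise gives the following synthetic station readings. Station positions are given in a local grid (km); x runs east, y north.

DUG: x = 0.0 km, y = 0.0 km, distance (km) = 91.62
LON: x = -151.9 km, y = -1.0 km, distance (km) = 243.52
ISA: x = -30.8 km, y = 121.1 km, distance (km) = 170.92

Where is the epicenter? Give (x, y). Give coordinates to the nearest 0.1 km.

91.6 km east, 1.8 km north

Circle about each station: x² + y² = 91.62²; (x + 151.9)² + (y + 1.0)² = 243.52²; (x + 30.8)² + (y − 121.1)² = 170.92².
Subtracting the DUG equation from the LON and ISA equations removes the quadratic terms:
-303.8 x − 2.0 y = -27833.16
-61.6 x + 242.2 y = -5205.57
Solving the 2×2 system: x ≈ 91.6, y ≈ 1.8 km.
Check against DUG (with the unrounded x, y): √(x²+y²) = 91.62 ≈ 91.62 km. ✓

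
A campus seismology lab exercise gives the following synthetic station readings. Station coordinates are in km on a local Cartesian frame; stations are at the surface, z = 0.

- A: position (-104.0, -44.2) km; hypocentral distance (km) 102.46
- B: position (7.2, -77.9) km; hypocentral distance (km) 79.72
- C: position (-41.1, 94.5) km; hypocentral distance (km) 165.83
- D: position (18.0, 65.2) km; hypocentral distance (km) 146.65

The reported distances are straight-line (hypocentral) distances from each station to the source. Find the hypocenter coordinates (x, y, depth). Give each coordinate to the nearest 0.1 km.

Each station gives a sphere (x−x_i)² + (y−y_i)² + z² = d_i² (stations at z=0).
Subtracting the A sphere from B and C: z² cancels, leaving linear equations in x and y:
222.4 x − 67.4 y = -2506.62
125.8 x + 277.4 y = -19151.72
Solving: x ≈ -28.304, y ≈ -56.204 km (keep extra digits for the depth step; rounded: -28.3, -56.2).
Then from the A sphere: z² = 102.46² − (x + 104.0)² − (y + 44.2)² with x = -28.304, y = -56.204, so z ≈ 68.001 ≈ 68.0 km.

x ≈ -28.3 km, y ≈ -56.2 km, depth ≈ 68.0 km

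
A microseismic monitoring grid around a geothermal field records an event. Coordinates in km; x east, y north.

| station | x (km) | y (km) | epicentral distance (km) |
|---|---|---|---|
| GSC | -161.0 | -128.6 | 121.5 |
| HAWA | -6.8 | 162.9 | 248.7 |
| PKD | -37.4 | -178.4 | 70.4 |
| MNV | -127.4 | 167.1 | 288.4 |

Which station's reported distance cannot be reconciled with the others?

HAWA

Solve using three stations at a time. Using GSC, PKD, MNV (subtract circle equations pairwise → linear system) gives (x, y) ≈ (-41.2, -108.1).
Distances from that point to each station vs reported:
  GSC: calculated 121.5 vs reported 121.5 → residual 0.0 km
  HAWA: calculated 273.2 vs reported 248.7 → residual 24.5 km
  PKD: calculated 70.4 vs reported 70.4 → residual 0.0 km
  MNV: calculated 288.4 vs reported 288.4 → residual 0.0 km
GSC, PKD, MNV are mutually consistent (residuals ≈ 0); HAWA is off by 24.5 km.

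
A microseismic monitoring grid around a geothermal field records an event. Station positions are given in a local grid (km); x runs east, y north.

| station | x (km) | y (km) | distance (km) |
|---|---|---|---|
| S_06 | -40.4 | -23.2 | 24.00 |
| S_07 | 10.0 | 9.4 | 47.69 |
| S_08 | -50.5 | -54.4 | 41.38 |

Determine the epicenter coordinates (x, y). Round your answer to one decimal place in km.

-17.3 km east, -29.7 km north

Circle about each station: (x + 40.4)² + (y + 23.2)² = 24.00²; (x − 10.0)² + (y − 9.4)² = 47.69²; (x + 50.5)² + (y + 54.4)² = 41.38².
Subtracting pairs of circle equations eliminates x²+y² and gives linear equations (the radical axes):
100.8 x + 65.2 y = -3680.38
-20.2 x − 62.4 y = 2202.91
Solving the 2×2 system: x ≈ -17.3, y ≈ -29.7 km.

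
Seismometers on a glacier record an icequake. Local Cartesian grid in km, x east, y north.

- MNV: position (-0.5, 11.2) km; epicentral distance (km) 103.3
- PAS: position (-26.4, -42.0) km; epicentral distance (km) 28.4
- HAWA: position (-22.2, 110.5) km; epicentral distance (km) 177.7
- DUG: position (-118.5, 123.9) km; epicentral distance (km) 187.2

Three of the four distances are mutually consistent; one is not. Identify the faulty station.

Solve using three stations at a time. Using MNV, HAWA, DUG (subtract circle equations pairwise → linear system) gives (x, y) ≈ (-76.8, -58.7).
Distances from that point to each station vs reported:
  MNV: calculated 103.5 vs reported 103.3 → residual 0.2 km
  PAS: calculated 53.1 vs reported 28.4 → residual 24.7 km
  HAWA: calculated 177.8 vs reported 177.7 → residual 0.1 km
  DUG: calculated 187.3 vs reported 187.2 → residual 0.1 km
MNV, HAWA, DUG are mutually consistent (residuals ≈ 0); PAS is off by 24.7 km.

PAS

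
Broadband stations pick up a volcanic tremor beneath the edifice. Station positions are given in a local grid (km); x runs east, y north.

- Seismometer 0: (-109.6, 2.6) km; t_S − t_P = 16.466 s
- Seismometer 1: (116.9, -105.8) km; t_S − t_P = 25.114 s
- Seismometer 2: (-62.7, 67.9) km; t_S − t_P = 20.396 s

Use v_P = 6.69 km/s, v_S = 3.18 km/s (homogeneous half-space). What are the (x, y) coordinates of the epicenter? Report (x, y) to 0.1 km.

(-24.6, -49.7)

Distance from S−P lag: d = Δt · v_P v_S / (v_P − v_S) = Δt · (6.69·3.18)/(6.69−3.18) ≈ 6.0610·Δt.
So d_Seismometer 0 = 99.80, d_Seismometer 1 = 152.22, d_Seismometer 2 = 123.62 km.
Circle about each station: (x + 109.6)² + (y − 2.6)² = 99.80²; (x − 116.9)² + (y + 105.8)² = 152.22²; (x + 62.7)² + (y − 67.9)² = 123.62².
Subtracting the Seismometer 0 equation from the Seismometer 1 and Seismometer 2 equations removes the quadratic terms:
453.0 x − 216.8 y = -370.56
93.8 x + 130.6 y = -8799.08
Solving the 2×2 system: x ≈ -24.6, y ≈ -49.7 km.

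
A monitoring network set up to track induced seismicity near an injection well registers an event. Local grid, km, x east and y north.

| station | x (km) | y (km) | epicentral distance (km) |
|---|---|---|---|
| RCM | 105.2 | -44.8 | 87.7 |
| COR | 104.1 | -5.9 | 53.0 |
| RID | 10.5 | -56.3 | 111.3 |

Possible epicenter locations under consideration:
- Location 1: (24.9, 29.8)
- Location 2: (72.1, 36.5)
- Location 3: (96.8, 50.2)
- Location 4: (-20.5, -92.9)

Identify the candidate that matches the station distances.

For each candidate, compare |candidate − station| to the reported distance:
Location 1: residuals RCM 21.9, COR 33.9, RID 24.0 → max 33.9 km
Location 2: residuals RCM 0.1, COR 0.1, RID 0.1 → max 0.1 km
Location 3: residuals RCM 7.7, COR 3.6, RID 25.8 → max 25.8 km
Location 4: residuals RCM 46.9, COR 99.0, RID 63.3 → max 99.0 km
Only Location 2 has all residuals ≈ 0.

Location 2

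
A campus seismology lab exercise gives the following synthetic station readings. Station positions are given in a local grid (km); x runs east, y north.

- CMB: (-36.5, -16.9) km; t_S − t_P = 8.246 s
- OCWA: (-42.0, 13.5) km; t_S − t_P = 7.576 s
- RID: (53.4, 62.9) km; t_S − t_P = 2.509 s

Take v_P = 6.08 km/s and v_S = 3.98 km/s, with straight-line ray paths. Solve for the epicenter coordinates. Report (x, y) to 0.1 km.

42.3 km east, 36.2 km north

Distance from S−P lag: d = Δt · v_P v_S / (v_P − v_S) = Δt · (6.08·3.98)/(6.08−3.98) ≈ 11.5230·Δt.
So d_CMB = 95.02, d_OCWA = 87.30, d_RID = 28.91 km.
Circle about each station: (x + 36.5)² + (y + 16.9)² = 95.02²; (x + 42.0)² + (y − 13.5)² = 87.30²; (x − 53.4)² + (y − 62.9)² = 28.91².
Subtracting pairs of circle equations eliminates x²+y² and gives linear equations (the radical axes):
-11.0 x + 60.8 y = 1735.90
179.8 x + 159.6 y = 13383.12
Solving the 2×2 system: x ≈ 42.3, y ≈ 36.2 km.
Check against CMB (with the unrounded x, y): √((x + 36.5)²+(y + 16.9)²) = 95.02 ≈ 95.02 km. ✓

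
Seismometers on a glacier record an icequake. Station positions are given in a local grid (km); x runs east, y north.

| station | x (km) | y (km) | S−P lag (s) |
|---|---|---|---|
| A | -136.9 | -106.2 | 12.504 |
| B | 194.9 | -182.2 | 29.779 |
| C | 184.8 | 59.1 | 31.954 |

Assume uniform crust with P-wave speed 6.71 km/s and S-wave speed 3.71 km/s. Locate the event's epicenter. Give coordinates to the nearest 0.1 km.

x ≈ -34.4 km, y ≈ -90.1 km

Distance from S−P lag: d = Δt · v_P v_S / (v_P − v_S) = Δt · (6.71·3.71)/(6.71−3.71) ≈ 8.2980·Δt.
So d_A = 103.76, d_B = 247.11, d_C = 265.16 km.
Circle about each station: (x + 136.9)² + (y + 106.2)² = 103.76²; (x − 194.9)² + (y + 182.2)² = 247.11²; (x − 184.8)² + (y − 59.1)² = 265.16².
Subtracting the A equation from the B and C equations removes the quadratic terms:
663.6 x − 152.0 y = -9134.41
643.4 x + 330.6 y = -51919.89
Solving the 2×2 system: x ≈ -34.4, y ≈ -90.1 km.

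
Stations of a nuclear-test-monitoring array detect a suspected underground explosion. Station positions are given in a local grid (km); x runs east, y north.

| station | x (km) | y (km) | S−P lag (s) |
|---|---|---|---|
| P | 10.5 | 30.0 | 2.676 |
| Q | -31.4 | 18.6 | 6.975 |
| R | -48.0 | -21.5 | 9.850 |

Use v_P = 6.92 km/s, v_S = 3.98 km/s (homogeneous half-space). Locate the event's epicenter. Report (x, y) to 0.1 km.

x ≈ 33.9 km, y ≈ 21.0 km

Distance from S−P lag: d = Δt · v_P v_S / (v_P − v_S) = Δt · (6.92·3.98)/(6.92−3.98) ≈ 9.3679·Δt.
So d_P = 25.07, d_Q = 65.34, d_R = 92.27 km.
Circle about each station: (x − 10.5)² + (y − 30.0)² = 25.07²; (x + 31.4)² + (y − 18.6)² = 65.34²; (x + 48.0)² + (y + 21.5)² = 92.27².
Subtracting pairs of circle equations eliminates x²+y² and gives linear equations (the radical axes):
-83.8 x − 22.8 y = -3319.14
-117.0 x − 103.0 y = -6129.25
Solving the 2×2 system: x ≈ 33.9, y ≈ 21.0 km.
Check against P (with the unrounded x, y): √((x − 10.5)²+(y − 30.0)²) = 25.06 ≈ 25.07 km. ✓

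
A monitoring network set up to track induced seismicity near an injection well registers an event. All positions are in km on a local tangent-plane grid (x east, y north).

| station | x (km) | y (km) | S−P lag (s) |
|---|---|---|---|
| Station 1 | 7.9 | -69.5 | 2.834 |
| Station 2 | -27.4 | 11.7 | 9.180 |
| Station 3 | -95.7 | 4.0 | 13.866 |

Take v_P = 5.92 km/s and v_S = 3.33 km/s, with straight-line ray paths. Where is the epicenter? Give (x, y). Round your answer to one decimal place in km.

Distance from S−P lag: d = Δt · v_P v_S / (v_P − v_S) = Δt · (5.92·3.33)/(5.92−3.33) ≈ 7.6114·Δt.
So d_Station 1 = 21.57, d_Station 2 = 69.87, d_Station 3 = 105.54 km.
Circle about each station: (x − 7.9)² + (y + 69.5)² = 21.57²; (x + 27.4)² + (y − 11.7)² = 69.87²; (x + 95.7)² + (y − 4.0)² = 105.54².
Subtracting the Station 1 equation from the Station 2 and Station 3 equations removes the quadratic terms:
-70.6 x + 162.4 y = -8421.56
-207.2 x + 147.0 y = -6391.60
Solving the 2×2 system: x ≈ -8.6, y ≈ -55.6 km.

x ≈ -8.6 km, y ≈ -55.6 km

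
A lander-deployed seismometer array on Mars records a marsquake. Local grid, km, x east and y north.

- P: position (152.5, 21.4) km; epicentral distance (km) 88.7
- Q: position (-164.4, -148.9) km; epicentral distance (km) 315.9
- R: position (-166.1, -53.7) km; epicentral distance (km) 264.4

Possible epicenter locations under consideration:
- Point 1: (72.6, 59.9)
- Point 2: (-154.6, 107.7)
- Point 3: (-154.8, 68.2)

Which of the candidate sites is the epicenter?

Point 1

For each candidate, compare |candidate − station| to the reported distance:
Point 1: residuals P 0.0, Q 0.0, R 0.0 → max 0.0 km
Point 2: residuals P 230.3, Q 59.1, R 102.6 → max 230.3 km
Point 3: residuals P 222.1, Q 98.6, R 142.0 → max 222.1 km
Only Point 1 has all residuals ≈ 0.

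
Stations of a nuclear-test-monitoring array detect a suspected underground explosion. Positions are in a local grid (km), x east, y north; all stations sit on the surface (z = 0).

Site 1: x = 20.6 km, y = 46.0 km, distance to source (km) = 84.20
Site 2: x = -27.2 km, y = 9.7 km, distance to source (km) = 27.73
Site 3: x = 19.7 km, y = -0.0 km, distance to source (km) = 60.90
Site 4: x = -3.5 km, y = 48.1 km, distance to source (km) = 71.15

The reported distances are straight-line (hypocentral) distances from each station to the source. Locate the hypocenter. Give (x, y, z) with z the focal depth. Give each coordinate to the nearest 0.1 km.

Each station gives a sphere (x−x_i)² + (y−y_i)² + z² = d_i² (stations at z=0).
Subtracting the Site 1 sphere from Site 2 and Site 3: z² cancels, leaving linear equations in x and y:
-95.6 x − 72.6 y = 4614.26
-1.8 x − 92.0 y = 1228.56
Solving: x ≈ -38.700, y ≈ -12.597 km (keep extra digits for the depth step; rounded: -38.7, -12.6).
Then from the Site 1 sphere: z² = 84.20² − (x − 20.6)² − (y − 46.0)² with x = -38.700, y = -12.597, so z ≈ 11.813 ≈ 11.8 km.

(-38.7, -12.6, 11.8)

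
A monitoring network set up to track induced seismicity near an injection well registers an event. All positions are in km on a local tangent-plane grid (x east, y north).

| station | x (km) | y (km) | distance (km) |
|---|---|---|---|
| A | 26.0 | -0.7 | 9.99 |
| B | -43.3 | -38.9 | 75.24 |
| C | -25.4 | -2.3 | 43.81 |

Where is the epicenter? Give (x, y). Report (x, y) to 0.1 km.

x ≈ 17.8 km, y ≈ 5.0 km

Circle about each station: (x − 26.0)² + (y + 0.7)² = 9.99²; (x + 43.3)² + (y + 38.9)² = 75.24²; (x + 25.4)² + (y + 2.3)² = 43.81².
Subtracting the A equation from the B and C equations removes the quadratic terms:
-138.6 x − 76.4 y = -2849.65
-102.8 x − 3.2 y = -1845.56
Solving the 2×2 system: x ≈ 17.8, y ≈ 5.0 km.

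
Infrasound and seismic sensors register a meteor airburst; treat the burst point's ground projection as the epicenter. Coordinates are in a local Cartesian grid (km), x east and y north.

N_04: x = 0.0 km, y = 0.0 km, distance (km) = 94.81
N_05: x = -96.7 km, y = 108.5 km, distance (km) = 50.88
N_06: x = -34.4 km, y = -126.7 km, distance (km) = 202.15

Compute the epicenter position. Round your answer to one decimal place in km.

x ≈ -59.4 km, y ≈ 73.9 km

Circle about each station: x² + y² = 94.81²; (x + 96.7)² + (y − 108.5)² = 50.88²; (x + 34.4)² + (y + 126.7)² = 202.15².
Subtracting the N_04 equation from the N_05 and N_06 equations removes the quadratic terms:
-193.4 x + 217.0 y = 27523.30
-68.8 x − 253.4 y = -14639.44
Solving the 2×2 system: x ≈ -59.4, y ≈ 73.9 km.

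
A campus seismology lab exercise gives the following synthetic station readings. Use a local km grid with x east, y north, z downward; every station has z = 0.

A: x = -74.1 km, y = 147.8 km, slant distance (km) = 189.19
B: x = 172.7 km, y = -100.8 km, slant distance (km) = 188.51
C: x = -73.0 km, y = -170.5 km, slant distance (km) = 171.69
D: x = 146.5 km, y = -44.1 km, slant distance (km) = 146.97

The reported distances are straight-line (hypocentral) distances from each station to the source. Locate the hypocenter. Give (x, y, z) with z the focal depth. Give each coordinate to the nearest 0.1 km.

x ≈ 5.0 km, y ≈ -21.0 km, depth ≈ 32.3 km

Each station gives a sphere (x−x_i)² + (y−y_i)² + z² = d_i² (stations at z=0).
Subtracting the A sphere from B and C: z² cancels, leaving linear equations in x and y:
493.6 x − 497.2 y = 12907.12
2.2 x − 636.6 y = 13379.00
Solving: x ≈ 4.997, y ≈ -20.999 km (keep extra digits for the depth step; rounded: 5.0, -21.0).
Then from the A sphere: z² = 189.19² − (x + 74.1)² − (y − 147.8)² with x = 4.997, y = -20.999, so z ≈ 32.302 ≈ 32.3 km.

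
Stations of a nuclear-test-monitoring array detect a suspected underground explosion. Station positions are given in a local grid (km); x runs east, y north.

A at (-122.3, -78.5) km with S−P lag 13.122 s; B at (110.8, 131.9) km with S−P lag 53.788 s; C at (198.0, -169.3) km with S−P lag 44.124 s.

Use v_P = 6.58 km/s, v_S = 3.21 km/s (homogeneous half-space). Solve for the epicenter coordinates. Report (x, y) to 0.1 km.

Distance from S−P lag: d = Δt · v_P v_S / (v_P − v_S) = Δt · (6.58·3.21)/(6.58−3.21) ≈ 6.2676·Δt.
So d_A = 82.24, d_B = 337.12, d_C = 276.55 km.
Circle about each station: (x + 122.3)² + (y + 78.5)² = 82.24²; (x − 110.8)² + (y − 131.9)² = 337.12²; (x − 198.0)² + (y + 169.3)² = 276.55².
Subtracting pairs of circle equations eliminates x²+y² and gives linear equations (the radical axes):
466.2 x + 420.8 y = -98331.77
640.6 x − 181.6 y = -22969.53
Solving the 2×2 system: x ≈ -77.7, y ≈ -147.6 km.
Check against A (with the unrounded x, y): √((x + 122.3)²+(y + 78.5)²) = 82.24 ≈ 82.24 km. ✓

x ≈ -77.7 km, y ≈ -147.6 km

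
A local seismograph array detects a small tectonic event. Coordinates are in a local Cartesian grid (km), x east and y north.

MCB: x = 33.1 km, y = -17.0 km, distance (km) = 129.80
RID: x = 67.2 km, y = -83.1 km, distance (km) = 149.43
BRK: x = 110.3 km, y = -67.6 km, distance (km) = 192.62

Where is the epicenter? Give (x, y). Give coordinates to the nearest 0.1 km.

x ≈ -82.1 km, y ≈ -76.8 km

Circle about each station: (x − 33.1)² + (y + 17.0)² = 129.80²; (x − 67.2)² + (y + 83.1)² = 149.43²; (x − 110.3)² + (y + 67.6)² = 192.62².
Subtracting the MCB equation from the RID and BRK equations removes the quadratic terms:
68.2 x − 132.2 y = 4555.56
154.4 x − 101.2 y = -4903.18
Solving the 2×2 system: x ≈ -82.1, y ≈ -76.8 km.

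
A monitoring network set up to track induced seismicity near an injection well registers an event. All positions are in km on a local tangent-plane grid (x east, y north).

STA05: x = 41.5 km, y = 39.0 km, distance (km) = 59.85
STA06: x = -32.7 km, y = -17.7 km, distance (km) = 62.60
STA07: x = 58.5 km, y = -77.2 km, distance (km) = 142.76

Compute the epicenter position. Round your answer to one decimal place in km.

Circle about each station: (x − 41.5)² + (y − 39.0)² = 59.85²; (x + 32.7)² + (y + 17.7)² = 62.60²; (x − 58.5)² + (y + 77.2)² = 142.76².
Subtracting pairs of circle equations eliminates x²+y² and gives linear equations (the radical axes):
-148.4 x − 113.4 y = -2197.41
34.0 x − 232.4 y = -10659.56
Solving the 2×2 system: x ≈ -18.2, y ≈ 43.2 km.

(-18.2, 43.2)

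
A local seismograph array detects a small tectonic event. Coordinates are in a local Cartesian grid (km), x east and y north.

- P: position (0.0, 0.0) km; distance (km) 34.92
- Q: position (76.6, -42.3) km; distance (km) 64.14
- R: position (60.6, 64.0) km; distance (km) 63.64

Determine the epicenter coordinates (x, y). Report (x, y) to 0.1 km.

Circle about each station: x² + y² = 34.92²; (x − 76.6)² + (y + 42.3)² = 64.14²; (x − 60.6)² + (y − 64.0)² = 63.64².
Subtracting the P equation from the Q and R equations removes the quadratic terms:
153.2 x − 84.6 y = 4762.32
121.2 x + 128.0 y = 4937.72
Solving the 2×2 system: x ≈ 34.4, y ≈ 6.0 km.

x ≈ 34.4 km, y ≈ 6.0 km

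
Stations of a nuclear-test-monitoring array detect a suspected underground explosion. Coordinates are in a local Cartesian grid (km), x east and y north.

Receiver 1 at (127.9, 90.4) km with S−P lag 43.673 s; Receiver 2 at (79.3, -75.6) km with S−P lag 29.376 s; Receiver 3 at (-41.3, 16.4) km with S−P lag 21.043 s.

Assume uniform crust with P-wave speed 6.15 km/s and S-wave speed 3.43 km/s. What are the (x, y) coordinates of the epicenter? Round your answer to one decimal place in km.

Distance from S−P lag: d = Δt · v_P v_S / (v_P − v_S) = Δt · (6.15·3.43)/(6.15−3.43) ≈ 7.7553·Δt.
So d_Receiver 1 = 338.70, d_Receiver 2 = 227.82, d_Receiver 3 = 163.20 km.
Circle about each station: (x − 127.9)² + (y − 90.4)² = 338.70²; (x − 79.3)² + (y + 75.6)² = 227.82²; (x + 41.3)² + (y − 16.4)² = 163.20².
Subtracting pairs of circle equations eliminates x²+y² and gives linear equations (the radical axes):
-97.2 x − 332.0 y = 50289.02
-338.4 x − 148.0 y = 65527.53
Solving the 2×2 system: x ≈ -146.1, y ≈ -108.7 km.
Check against Receiver 1 (with the unrounded x, y): √((x − 127.9)²+(y − 90.4)²) = 338.70 ≈ 338.70 km. ✓

(-146.1, -108.7)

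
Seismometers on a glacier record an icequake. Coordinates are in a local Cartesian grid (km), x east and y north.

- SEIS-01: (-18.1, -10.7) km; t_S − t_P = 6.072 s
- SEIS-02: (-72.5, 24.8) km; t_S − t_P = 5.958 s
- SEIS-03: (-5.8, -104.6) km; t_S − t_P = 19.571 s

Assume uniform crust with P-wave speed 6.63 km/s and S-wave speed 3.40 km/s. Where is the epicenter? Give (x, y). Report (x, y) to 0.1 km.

Distance from S−P lag: d = Δt · v_P v_S / (v_P − v_S) = Δt · (6.63·3.40)/(6.63−3.40) ≈ 6.9789·Δt.
So d_SEIS-01 = 42.38, d_SEIS-02 = 41.58, d_SEIS-03 = 136.58 km.
Circle about each station: (x + 18.1)² + (y + 10.7)² = 42.38²; (x + 72.5)² + (y − 24.8)² = 41.58²; (x + 5.8)² + (y + 104.6)² = 136.58².
Subtracting the SEIS-01 equation from the SEIS-02 and SEIS-03 equations removes the quadratic terms:
-108.8 x + 71.0 y = 5496.36
24.6 x − 187.8 y = -6325.33
Solving the 2×2 system: x ≈ -31.2, y ≈ 29.6 km.

x ≈ -31.2 km, y ≈ 29.6 km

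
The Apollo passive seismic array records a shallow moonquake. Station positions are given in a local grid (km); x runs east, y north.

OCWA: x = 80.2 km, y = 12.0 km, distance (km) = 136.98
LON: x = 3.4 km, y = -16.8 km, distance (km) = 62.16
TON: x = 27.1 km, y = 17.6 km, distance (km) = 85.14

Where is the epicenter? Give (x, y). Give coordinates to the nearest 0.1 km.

x ≈ -56.3 km, y ≈ 0.5 km

Circle about each station: (x − 80.2)² + (y − 12.0)² = 136.98²; (x − 3.4)² + (y + 16.8)² = 62.16²; (x − 27.1)² + (y − 17.6)² = 85.14².
Subtracting pairs of circle equations eliminates x²+y² and gives linear equations (the radical axes):
-153.6 x − 57.6 y = 8617.41
-106.2 x + 11.2 y = 5982.83
Solving the 2×2 system: x ≈ -56.3, y ≈ 0.5 km.
Check against OCWA (with the unrounded x, y): √((x − 80.2)²+(y − 12.0)²) = 136.97 ≈ 136.98 km. ✓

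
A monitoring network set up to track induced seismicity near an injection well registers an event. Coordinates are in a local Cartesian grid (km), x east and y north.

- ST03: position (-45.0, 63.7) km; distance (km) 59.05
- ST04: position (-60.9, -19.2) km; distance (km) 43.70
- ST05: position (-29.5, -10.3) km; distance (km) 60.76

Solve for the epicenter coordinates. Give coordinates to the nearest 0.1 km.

Circle about each station: (x + 45.0)² + (y − 63.7)² = 59.05²; (x + 60.9)² + (y + 19.2)² = 43.70²; (x + 29.5)² + (y + 10.3)² = 60.76².
Subtracting the ST03 equation from the ST04 and ST05 equations removes the quadratic terms:
-31.8 x − 165.8 y = -428.03
31.0 x − 148.0 y = -5311.23
Solving the 2×2 system: x ≈ -83.0, y ≈ 18.5 km.

(-83.0, 18.5)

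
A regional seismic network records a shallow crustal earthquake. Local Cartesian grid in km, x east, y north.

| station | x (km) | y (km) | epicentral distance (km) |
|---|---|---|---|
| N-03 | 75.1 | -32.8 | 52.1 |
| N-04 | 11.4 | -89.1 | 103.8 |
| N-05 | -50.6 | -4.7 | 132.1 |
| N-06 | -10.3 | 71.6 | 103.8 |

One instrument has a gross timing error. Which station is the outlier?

N-04

Solve using three stations at a time. Using N-03, N-05, N-06 (subtract circle equations pairwise → linear system) gives (x, y) ≈ (79.4, 19.2).
Distances from that point to each station vs reported:
  N-03: calculated 52.2 vs reported 52.1 → residual 0.1 km
  N-04: calculated 127.9 vs reported 103.8 → residual 24.1 km
  N-05: calculated 132.1 vs reported 132.1 → residual 0.0 km
  N-06: calculated 103.8 vs reported 103.8 → residual 0.0 km
N-03, N-05, N-06 are mutually consistent (residuals ≈ 0); N-04 is off by 24.1 km.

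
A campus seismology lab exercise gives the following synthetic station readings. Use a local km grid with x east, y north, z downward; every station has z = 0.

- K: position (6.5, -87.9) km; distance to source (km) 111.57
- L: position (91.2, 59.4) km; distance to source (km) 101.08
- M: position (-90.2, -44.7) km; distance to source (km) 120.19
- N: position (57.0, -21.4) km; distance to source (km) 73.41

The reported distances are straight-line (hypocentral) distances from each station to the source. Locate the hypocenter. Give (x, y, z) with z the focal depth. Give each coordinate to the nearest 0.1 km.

Each station gives a sphere (x−x_i)² + (y−y_i)² + z² = d_i² (stations at z=0).
Subtracting the K sphere from L and M: z² cancels, leaving linear equations in x and y:
169.4 x + 294.6 y = 6307.84
-193.4 x + 86.4 y = 367.70
Solving: x ≈ 6.098, y ≈ 17.905 km (keep extra digits for the depth step; rounded: 6.1, 17.9).
Then from the K sphere: z² = 111.57² − (x − 6.5)² − (y + 87.9)² with x = 6.098, y = 17.905, so z ≈ 35.398 ≈ 35.4 km.

(6.1, 17.9, 35.4)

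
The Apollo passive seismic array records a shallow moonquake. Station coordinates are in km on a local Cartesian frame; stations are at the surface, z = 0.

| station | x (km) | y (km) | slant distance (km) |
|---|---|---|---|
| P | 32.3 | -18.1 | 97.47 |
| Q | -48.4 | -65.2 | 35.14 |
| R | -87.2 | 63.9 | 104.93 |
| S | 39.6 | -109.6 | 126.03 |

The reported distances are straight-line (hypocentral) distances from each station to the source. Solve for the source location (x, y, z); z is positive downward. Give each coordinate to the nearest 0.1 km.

Each station gives a sphere (x−x_i)² + (y−y_i)² + z² = d_i² (stations at z=0).
Subtracting the P sphere from Q and R: z² cancels, leaving linear equations in x and y:
-161.4 x − 94.2 y = 13488.28
-239.0 x + 164.0 y = 8806.25
Solving: x ≈ -62.095, y ≈ -36.796 km (keep extra digits for the depth step; rounded: -62.1, -36.8).
Then from the P sphere: z² = 97.47² − (x − 32.3)² − (y + 18.1)² with x = -62.095, y = -36.796, so z ≈ 15.506 ≈ 15.5 km.

x ≈ -62.1 km, y ≈ -36.8 km, depth ≈ 15.5 km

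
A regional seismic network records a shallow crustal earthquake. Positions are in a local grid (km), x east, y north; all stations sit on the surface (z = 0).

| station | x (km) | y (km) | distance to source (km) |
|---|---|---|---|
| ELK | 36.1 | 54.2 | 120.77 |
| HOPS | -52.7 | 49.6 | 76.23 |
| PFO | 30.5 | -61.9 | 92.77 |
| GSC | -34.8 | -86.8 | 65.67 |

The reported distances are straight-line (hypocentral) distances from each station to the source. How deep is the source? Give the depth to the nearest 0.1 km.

Each station gives a sphere (x−x_i)² + (y−y_i)² + z² = d_i² (stations at z=0).
Subtracting the ELK sphere from HOPS and PFO: z² cancels, leaving linear equations in x and y:
-177.6 x − 9.2 y = 9770.98
-11.2 x − 232.2 y = 6500.13
Solving: x ≈ -53.701, y ≈ -25.403 km (keep extra digits for the depth step; rounded: -53.7, -25.4).
Then from the ELK sphere: z² = 120.77² − (x − 36.1)² − (y − 54.2)² with x = -53.701, y = -25.403, so z ≈ 13.584 ≈ 13.6 km.

depth ≈ 13.6 km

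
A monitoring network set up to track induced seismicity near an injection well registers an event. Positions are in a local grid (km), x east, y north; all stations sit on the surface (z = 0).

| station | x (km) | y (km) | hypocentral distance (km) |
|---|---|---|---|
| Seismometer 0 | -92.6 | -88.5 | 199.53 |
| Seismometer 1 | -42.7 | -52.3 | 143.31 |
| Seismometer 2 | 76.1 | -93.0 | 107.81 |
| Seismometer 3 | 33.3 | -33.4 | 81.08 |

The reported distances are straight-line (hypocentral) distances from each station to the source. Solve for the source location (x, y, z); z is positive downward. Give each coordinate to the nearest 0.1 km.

x ≈ 77.6 km, y ≈ -4.4 km, depth ≈ 61.4 km

Each station gives a sphere (x−x_i)² + (y−y_i)² + z² = d_i² (stations at z=0).
Subtracting the Seismometer 0 sphere from Seismometer 1 and Seismometer 2: z² cancels, leaving linear equations in x and y:
99.8 x + 72.4 y = 7426.03
337.4 x − 9.0 y = 26222.42
Solving: x ≈ 77.602, y ≈ -4.401 km (keep extra digits for the depth step; rounded: 77.6, -4.4).
Then from the Seismometer 0 sphere: z² = 199.53² − (x + 92.6)² − (y + 88.5)² with x = 77.602, y = -4.401, so z ≈ 61.407 ≈ 61.4 km.
Check against Seismometer 3 (with the unrounded solution): distance 81.08 ≈ 81.08 km. ✓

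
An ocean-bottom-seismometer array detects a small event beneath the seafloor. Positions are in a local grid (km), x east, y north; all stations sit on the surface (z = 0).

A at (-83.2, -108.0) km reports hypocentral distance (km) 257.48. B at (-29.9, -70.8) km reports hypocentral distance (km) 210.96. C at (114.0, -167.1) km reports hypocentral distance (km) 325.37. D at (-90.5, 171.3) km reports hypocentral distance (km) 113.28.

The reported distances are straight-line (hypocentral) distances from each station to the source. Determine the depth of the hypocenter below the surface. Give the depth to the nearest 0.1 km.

z ≈ 61.3 km

Each station gives a sphere (x−x_i)² + (y−y_i)² + z² = d_i² (stations at z=0).
Subtracting the A sphere from B and C: z² cancels, leaving linear equations in x and y:
106.6 x + 74.4 y = 9112.24
394.4 x − 118.2 y = -17237.52
Solving: x ≈ -4.897, y ≈ 129.493 km (keep extra digits for the depth step; rounded: -4.9, 129.5).
Then from the A sphere: z² = 257.48² − (x + 83.2)² − (y + 108.0)² with x = -4.897, y = 129.493, so z ≈ 61.332 ≈ 61.3 km.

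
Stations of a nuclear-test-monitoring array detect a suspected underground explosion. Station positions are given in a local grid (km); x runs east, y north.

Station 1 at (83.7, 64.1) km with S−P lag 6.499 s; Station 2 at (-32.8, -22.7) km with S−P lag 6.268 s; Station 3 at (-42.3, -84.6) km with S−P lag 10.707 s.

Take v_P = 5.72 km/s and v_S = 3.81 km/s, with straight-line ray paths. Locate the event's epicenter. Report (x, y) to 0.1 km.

Distance from S−P lag: d = Δt · v_P v_S / (v_P − v_S) = Δt · (5.72·3.81)/(5.72−3.81) ≈ 11.4101·Δt.
So d_Station 1 = 74.15, d_Station 2 = 71.52, d_Station 3 = 122.17 km.
Circle about each station: (x − 83.7)² + (y − 64.1)² = 74.15²; (x + 32.8)² + (y + 22.7)² = 71.52²; (x + 42.3)² + (y + 84.6)² = 122.17².
Subtracting pairs of circle equations eliminates x²+y² and gives linear equations (the radical axes):
-233.0 x − 173.6 y = -9140.26
-252.0 x − 297.4 y = -11595.34
Solving the 2×2 system: x ≈ 27.6, y ≈ 15.6 km.
Check against Station 1 (with the unrounded x, y): √((x − 83.7)²+(y − 64.1)²) = 74.15 ≈ 74.15 km. ✓

x ≈ 27.6 km, y ≈ 15.6 km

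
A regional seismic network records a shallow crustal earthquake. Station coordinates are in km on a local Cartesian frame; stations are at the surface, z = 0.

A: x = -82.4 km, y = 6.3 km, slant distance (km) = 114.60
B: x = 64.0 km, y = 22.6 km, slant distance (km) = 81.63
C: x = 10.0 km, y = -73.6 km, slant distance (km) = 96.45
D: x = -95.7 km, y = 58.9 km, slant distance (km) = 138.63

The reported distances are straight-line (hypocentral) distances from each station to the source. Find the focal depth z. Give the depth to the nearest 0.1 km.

Each station gives a sphere (x−x_i)² + (y−y_i)² + z² = d_i² (stations at z=0).
Subtracting the A sphere from B and C: z² cancels, leaving linear equations in x and y:
292.8 x + 32.6 y = 4247.01
184.8 x − 159.8 y = 2518.07
Solving: x ≈ 14.405, y ≈ 0.900 km (keep extra digits for the depth step; rounded: 14.4, 0.9).
Then from the A sphere: z² = 114.60² − (x + 82.4)² − (y − 6.3)² with x = 14.405, y = 0.900, so z ≈ 61.097 ≈ 61.1 km.
Check against D (with the unrounded solution): distance 138.64 ≈ 138.63 km. ✓

z ≈ 61.1 km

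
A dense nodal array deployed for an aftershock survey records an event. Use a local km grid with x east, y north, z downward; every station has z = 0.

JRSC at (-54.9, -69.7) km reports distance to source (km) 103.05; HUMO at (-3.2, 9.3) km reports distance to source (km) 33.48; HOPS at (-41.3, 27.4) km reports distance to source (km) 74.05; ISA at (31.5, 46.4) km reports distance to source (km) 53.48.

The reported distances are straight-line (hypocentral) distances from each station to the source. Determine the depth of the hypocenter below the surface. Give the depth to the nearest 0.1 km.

Each station gives a sphere (x−x_i)² + (y−y_i)² + z² = d_i² (stations at z=0).
Subtracting the JRSC sphere from HUMO and HOPS: z² cancels, leaving linear equations in x and y:
103.4 x + 158.0 y = 1723.02
27.2 x + 194.2 y = -279.75
Solving: x ≈ 24.002, y ≈ -4.802 km (keep extra digits for the depth step; rounded: 24.0, -4.8).
Then from the JRSC sphere: z² = 103.05² − (x + 54.9)² − (y + 69.7)² with x = 24.002, y = -4.802, so z ≈ 13.492 ≈ 13.5 km.

13.5 km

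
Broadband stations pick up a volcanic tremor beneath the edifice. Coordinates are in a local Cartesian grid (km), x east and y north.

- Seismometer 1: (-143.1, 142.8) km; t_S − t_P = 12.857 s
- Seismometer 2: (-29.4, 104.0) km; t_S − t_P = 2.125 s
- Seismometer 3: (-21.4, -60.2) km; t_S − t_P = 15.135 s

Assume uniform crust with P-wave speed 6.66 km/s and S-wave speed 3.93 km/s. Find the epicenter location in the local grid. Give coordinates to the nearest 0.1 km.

Distance from S−P lag: d = Δt · v_P v_S / (v_P − v_S) = Δt · (6.66·3.93)/(6.66−3.93) ≈ 9.5875·Δt.
So d_Seismometer 1 = 123.27, d_Seismometer 2 = 20.37, d_Seismometer 3 = 145.11 km.
Circle about each station: (x + 143.1)² + (y − 142.8)² = 123.27²; (x + 29.4)² + (y − 104.0)² = 20.37²; (x + 21.4)² + (y + 60.2)² = 145.11².
Subtracting the Seismometer 1 equation from the Seismometer 2 and Seismometer 3 equations removes the quadratic terms:
227.4 x − 77.6 y = -14408.53
243.4 x − 406.0 y = -42648.87
Solving the 2×2 system: x ≈ -34.6, y ≈ 84.3 km.

(-34.6, 84.3)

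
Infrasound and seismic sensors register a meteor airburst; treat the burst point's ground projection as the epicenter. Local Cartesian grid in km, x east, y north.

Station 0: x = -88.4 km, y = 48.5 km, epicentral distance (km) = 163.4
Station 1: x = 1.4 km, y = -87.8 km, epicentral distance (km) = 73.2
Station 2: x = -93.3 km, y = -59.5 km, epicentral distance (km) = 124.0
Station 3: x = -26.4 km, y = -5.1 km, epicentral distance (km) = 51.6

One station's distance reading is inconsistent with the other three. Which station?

Station 0

Solve using three stations at a time. Using Station 1, Station 2, Station 3 (subtract circle equations pairwise → linear system) gives (x, y) ≈ (23.6, -18.0).
Distances from that point to each station vs reported:
  Station 0: calculated 130.2 vs reported 163.4 → residual 33.2 km
  Station 1: calculated 73.2 vs reported 73.2 → residual 0.0 km
  Station 2: calculated 124.0 vs reported 124.0 → residual 0.0 km
  Station 3: calculated 51.6 vs reported 51.6 → residual 0.0 km
Station 1, Station 2, Station 3 are mutually consistent (residuals ≈ 0); Station 0 is off by 33.2 km.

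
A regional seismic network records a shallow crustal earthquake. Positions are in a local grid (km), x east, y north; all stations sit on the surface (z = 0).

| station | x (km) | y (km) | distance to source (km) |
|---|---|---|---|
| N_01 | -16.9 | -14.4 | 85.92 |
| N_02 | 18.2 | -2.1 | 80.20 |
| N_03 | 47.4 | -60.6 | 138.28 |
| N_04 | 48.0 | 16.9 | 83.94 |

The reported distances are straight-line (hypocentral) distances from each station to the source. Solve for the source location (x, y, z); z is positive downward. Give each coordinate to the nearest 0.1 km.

x ≈ -8.5 km, y ≈ 56.5 km, depth ≈ 47.8 km

Each station gives a sphere (x−x_i)² + (y−y_i)² + z² = d_i² (stations at z=0).
Subtracting the N_01 sphere from N_02 and N_03: z² cancels, leaving linear equations in x and y:
70.2 x + 24.6 y = 792.89
128.6 x − 92.4 y = -6312.96
Solving: x ≈ -8.501, y ≈ 56.490 km (keep extra digits for the depth step; rounded: -8.5, 56.5).
Then from the N_01 sphere: z² = 85.92² − (x + 16.9)² − (y + 14.4)² with x = -8.501, y = 56.490, so z ≈ 47.815 ≈ 47.8 km.
Check against N_04 (with the unrounded solution): distance 83.94 ≈ 83.94 km. ✓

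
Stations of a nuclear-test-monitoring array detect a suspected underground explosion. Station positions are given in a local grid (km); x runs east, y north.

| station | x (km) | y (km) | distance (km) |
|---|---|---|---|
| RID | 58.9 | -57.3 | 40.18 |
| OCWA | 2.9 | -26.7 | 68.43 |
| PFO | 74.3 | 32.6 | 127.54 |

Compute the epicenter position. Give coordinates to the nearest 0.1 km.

Circle about each station: (x − 58.9)² + (y + 57.3)² = 40.18²; (x − 2.9)² + (y + 26.7)² = 68.43²; (x − 74.3)² + (y − 32.6)² = 127.54².
Subtracting the RID equation from the OCWA and PFO equations removes the quadratic terms:
-112.0 x + 61.2 y = -9099.43
30.8 x + 179.8 y = -14821.27
Solving the 2×2 system: x ≈ 33.1, y ≈ -88.1 km.
Check against RID (with the unrounded x, y): √((x − 58.9)²+(y + 57.3)²) = 40.18 ≈ 40.18 km. ✓

x ≈ 33.1 km, y ≈ -88.1 km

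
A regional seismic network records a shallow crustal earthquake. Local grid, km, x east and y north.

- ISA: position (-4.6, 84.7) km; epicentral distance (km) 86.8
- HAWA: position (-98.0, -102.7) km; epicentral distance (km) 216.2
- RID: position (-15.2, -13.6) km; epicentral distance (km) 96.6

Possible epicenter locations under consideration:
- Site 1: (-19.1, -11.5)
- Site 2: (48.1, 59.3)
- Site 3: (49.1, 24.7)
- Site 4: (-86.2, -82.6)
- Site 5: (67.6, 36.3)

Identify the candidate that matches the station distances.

For each candidate, compare |candidate − station| to the reported distance:
Site 1: residuals ISA 10.5, HAWA 95.6, RID 92.2 → max 95.6 km
Site 2: residuals ISA 28.3, HAWA 1.9, RID 0.1 → max 28.3 km
Site 3: residuals ISA 6.3, HAWA 21.6, RID 21.8 → max 21.8 km
Site 4: residuals ISA 99.3, HAWA 192.9, RID 2.4 → max 192.9 km
Site 5: residuals ISA 0.1, HAWA 0.0, RID 0.1 → max 0.1 km
Only Site 5 has all residuals ≈ 0.

Site 5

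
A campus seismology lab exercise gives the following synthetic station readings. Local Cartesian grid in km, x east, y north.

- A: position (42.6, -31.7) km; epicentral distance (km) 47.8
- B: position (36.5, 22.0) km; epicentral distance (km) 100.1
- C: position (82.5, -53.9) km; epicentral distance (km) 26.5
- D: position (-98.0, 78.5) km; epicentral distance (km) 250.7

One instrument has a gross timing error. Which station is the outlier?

D

Solve using three stations at a time. Using A, B, C (subtract circle equations pairwise → linear system) gives (x, y) ≈ (65.0, -74.0).
Distances from that point to each station vs reported:
  A: calculated 47.9 vs reported 47.8 → residual 0.1 km
  B: calculated 100.1 vs reported 100.1 → residual 0.0 km
  C: calculated 26.6 vs reported 26.5 → residual 0.1 km
  D: calculated 223.2 vs reported 250.7 → residual 27.5 km
A, B, C are mutually consistent (residuals ≈ 0); D is off by 27.5 km.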